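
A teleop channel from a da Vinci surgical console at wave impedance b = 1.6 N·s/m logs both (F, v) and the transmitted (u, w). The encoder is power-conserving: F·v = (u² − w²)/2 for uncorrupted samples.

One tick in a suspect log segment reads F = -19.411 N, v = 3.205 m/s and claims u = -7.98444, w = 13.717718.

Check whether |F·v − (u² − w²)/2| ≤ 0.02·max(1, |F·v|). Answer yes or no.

F·v = (-19.411)×3.205 = -62.212255 W.
(u² − w²)/2 = (63.751282 − 188.175787)/2 = -62.212253 W.
|Δ| = 0.000002;  2% of max(1, |F·v|) = 1.244245.

yes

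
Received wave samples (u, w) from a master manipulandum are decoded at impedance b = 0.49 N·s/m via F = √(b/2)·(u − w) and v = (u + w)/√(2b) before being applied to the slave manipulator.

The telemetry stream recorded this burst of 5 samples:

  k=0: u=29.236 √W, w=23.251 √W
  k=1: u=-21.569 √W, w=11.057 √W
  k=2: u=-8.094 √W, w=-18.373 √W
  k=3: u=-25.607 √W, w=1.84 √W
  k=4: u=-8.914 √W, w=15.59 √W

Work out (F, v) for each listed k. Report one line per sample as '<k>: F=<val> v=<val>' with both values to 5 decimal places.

k=0: u−w=5.98500, u+w=52.48700; √(b/2)=0.49497, √(2b)=0.98995; F=0.49497×5.985=2.96242, v=52.48700/0.98995=53.01988
k=1: u−w=-32.62600, u+w=-10.51200; √(b/2)=0.49497, √(2b)=0.98995; F=0.49497×(-32.626)=-16.14905, v=-10.51200/0.98995=-10.61872
k=2: u−w=10.27900, u+w=-26.46700; √(b/2)=0.49497, √(2b)=0.98995; F=0.49497×10.279=5.08785, v=-26.46700/0.98995=-26.73571
k=3: u−w=-27.44700, u+w=-23.76700; √(b/2)=0.49497, √(2b)=0.98995; F=0.49497×(-27.447)=-13.58557, v=-23.76700/0.98995=-24.00830
k=4: u−w=-24.50400, u+w=6.67600; √(b/2)=0.49497, √(2b)=0.98995; F=0.49497×(-24.504)=-12.12886, v=6.67600/0.98995=6.74378

0: F=2.96242 v=53.01988
1: F=-16.14905 v=-10.61872
2: F=5.08785 v=-26.73571
3: F=-13.58557 v=-24.00830
4: F=-12.12886 v=6.74378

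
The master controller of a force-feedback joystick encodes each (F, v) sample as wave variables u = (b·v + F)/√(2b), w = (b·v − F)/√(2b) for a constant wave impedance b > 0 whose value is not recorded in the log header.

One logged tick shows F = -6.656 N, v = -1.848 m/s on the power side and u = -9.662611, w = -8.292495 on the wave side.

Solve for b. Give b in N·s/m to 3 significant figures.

u + w = -17.955106;  u + w = √(2b)·v, so √(2b) = -17.955106/(-1.848) = 9.715966.
b = (√(2b))²/2 = 94.400004/2 = 47.200002.
(Check via u − w = 2F/√(2b): u − w = -1.370116, 2F/√(2b) = -1.370116.)

b = 47.2 N·s/m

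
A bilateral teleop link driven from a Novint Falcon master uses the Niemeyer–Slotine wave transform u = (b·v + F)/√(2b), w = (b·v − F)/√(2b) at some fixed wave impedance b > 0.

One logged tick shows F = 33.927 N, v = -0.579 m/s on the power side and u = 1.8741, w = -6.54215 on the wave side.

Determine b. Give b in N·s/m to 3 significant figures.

u + w = -4.66805;  u + w = √(2b)·v, so √(2b) = -4.66805/(-0.579) = 8.06226.
b = (√(2b))²/2 = 65.00008/2 = 32.50004.
(Check via u − w = 2F/√(2b): u − w = 8.41625, 2F/√(2b) = 8.41625.)

b = 32.5 N·s/m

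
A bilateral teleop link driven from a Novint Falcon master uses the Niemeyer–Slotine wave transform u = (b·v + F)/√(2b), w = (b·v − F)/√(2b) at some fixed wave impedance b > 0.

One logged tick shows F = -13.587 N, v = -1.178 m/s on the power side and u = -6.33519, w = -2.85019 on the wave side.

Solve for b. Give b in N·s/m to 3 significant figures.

b = 30.4 N·s/m

u + w = -9.18538;  u + w = √(2b)·v, so √(2b) = -9.18538/(-1.178) = 7.79744.
b = (√(2b))²/2 = 60.80001/2 = 30.40001.
(Check via u − w = 2F/√(2b): u − w = -3.48500, 2F/√(2b) = -3.48499.)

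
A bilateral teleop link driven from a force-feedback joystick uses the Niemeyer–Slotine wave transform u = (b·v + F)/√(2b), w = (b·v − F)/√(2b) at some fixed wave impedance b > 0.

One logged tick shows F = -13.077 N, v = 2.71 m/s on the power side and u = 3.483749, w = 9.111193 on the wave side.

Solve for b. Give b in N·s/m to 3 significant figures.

b = 10.8 N·s/m

u + w = 12.594942;  u + w = √(2b)·v, so √(2b) = 12.594942/2.71 = 4.647580.
b = (√(2b))²/2 = 21.600001/2 = 10.800000.
(Check via u − w = 2F/√(2b): u − w = -5.627444, 2F/√(2b) = -5.627445.)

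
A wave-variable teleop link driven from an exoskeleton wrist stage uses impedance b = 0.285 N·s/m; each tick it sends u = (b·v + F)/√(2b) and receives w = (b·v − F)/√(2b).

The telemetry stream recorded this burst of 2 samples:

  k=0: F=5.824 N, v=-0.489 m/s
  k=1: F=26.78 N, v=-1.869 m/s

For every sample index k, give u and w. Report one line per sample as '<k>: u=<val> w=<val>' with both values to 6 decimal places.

k=0: b·v=0.285×(-0.489)=-0.139365; √(2b)=0.754983; u=(-0.139365+5.824)/0.754983=7.529483, w=(-0.139365−5.824)/0.754983=-7.898670
k=1: b·v=0.285×(-1.869)=-0.532665; √(2b)=0.754983; u=(-0.532665+26.78)/0.754983=34.765444, w=(-0.532665−26.78)/0.754983=-36.176509

0: u=7.529483 w=-7.898670
1: u=34.765444 w=-36.176509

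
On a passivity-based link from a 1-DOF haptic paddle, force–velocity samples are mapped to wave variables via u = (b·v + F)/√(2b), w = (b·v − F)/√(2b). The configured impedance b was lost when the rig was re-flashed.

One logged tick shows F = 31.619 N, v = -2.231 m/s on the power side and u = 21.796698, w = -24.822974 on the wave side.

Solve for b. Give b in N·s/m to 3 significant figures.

u + w = -3.026276;  u + w = √(2b)·v, so √(2b) = -3.026276/(-2.231) = 1.356466.
b = (√(2b))²/2 = 1.840000/2 = 0.920000.
(Check via u − w = 2F/√(2b): u − w = 46.619672, 2F/√(2b) = 46.619667.)

b = 0.92 N·s/m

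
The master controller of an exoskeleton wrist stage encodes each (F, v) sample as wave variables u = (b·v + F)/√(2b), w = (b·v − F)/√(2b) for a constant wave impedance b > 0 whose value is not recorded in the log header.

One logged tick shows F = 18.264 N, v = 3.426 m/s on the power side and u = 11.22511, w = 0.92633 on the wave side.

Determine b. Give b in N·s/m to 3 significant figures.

u + w = 12.15144;  u + w = √(2b)·v, so √(2b) = 12.15144/3.426 = 3.54683.
b = (√(2b))²/2 = 12.58000/2 = 6.29000.
(Check via u − w = 2F/√(2b): u − w = 10.29878, 2F/√(2b) = 10.29877.)

b = 6.29 N·s/m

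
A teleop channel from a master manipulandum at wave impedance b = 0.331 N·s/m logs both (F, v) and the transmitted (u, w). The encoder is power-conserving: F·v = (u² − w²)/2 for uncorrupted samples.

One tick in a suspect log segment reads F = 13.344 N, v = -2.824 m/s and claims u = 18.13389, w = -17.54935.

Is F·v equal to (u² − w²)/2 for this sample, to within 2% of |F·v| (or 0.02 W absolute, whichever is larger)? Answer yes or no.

F·v = 13.344×(-2.824) = -37.68346 W.
(u² − w²)/2 = (328.83797 − 307.97969)/2 = 10.42914 W.
|Δ| = 48.11260;  2% of max(1, |F·v|) = 0.75367.

no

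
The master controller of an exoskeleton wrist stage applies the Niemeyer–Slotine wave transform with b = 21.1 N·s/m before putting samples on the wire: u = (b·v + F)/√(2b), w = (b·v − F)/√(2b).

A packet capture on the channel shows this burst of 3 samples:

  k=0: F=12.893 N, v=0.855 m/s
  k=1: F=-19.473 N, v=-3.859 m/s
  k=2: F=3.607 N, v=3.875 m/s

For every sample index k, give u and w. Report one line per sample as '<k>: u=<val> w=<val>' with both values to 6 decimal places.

0: u=4.761818 w=0.792392
1: u=-15.531947 w=-9.536706
2: u=13.141548 w=12.031044

k=0: b·v=21.1×0.855=18.040500; √(2b)=6.496153; u=(18.040500+12.893)/6.496153=4.761818, w=(18.040500−12.893)/6.496153=0.792392
k=1: b·v=21.1×(-3.859)=-81.424900; √(2b)=6.496153; u=(-81.424900+(-19.473))/6.496153=-15.531947, w=(-81.424900−(-19.473))/6.496153=-9.536706
k=2: b·v=21.1×3.875=81.762500; √(2b)=6.496153; u=(81.762500+3.607)/6.496153=13.141548, w=(81.762500−3.607)/6.496153=12.031044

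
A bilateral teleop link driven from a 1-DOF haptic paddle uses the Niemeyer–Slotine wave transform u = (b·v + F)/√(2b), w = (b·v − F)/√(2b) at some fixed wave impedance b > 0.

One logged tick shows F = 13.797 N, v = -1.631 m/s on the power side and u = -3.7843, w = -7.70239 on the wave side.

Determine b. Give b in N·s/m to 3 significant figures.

u + w = -11.4867;  u + w = √(2b)·v, so √(2b) = -11.4867/(-1.631) = 7.0427.
b = (√(2b))²/2 = 49.6000/2 = 24.8000.
(Check via u − w = 2F/√(2b): u − w = 3.9181, 2F/√(2b) = 3.9181.)

b = 24.8 N·s/m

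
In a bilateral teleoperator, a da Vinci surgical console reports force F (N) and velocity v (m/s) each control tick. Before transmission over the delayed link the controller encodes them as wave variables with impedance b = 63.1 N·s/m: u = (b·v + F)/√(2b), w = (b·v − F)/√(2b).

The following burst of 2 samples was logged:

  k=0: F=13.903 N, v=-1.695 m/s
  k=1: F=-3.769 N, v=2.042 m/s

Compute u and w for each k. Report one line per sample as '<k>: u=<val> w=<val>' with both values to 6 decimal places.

0: u=-8.283115 w=-10.758307
1: u=11.134286 w=11.805292

k=0: b·v=63.1×(-1.695)=-106.954500; √(2b)=11.233877; u=(-106.954500+13.903)/11.233877=-8.283115, w=(-106.954500−13.903)/11.233877=-10.758307
k=1: b·v=63.1×2.042=128.850200; √(2b)=11.233877; u=(128.850200+(-3.769))/11.233877=11.134286, w=(128.850200−(-3.769))/11.233877=11.805292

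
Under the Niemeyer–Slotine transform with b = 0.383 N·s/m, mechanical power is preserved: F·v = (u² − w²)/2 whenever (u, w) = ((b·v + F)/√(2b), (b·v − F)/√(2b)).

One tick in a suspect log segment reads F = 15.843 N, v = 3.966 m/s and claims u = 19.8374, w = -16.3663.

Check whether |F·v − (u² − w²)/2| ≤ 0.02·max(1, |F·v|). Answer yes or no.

F·v = 15.843×3.966 = 62.83334 W.
(u² − w²)/2 = (393.52244 − 267.85578)/2 = 62.83333 W.
|Δ| = 0.00001;  2% of max(1, |F·v|) = 1.25667.

yes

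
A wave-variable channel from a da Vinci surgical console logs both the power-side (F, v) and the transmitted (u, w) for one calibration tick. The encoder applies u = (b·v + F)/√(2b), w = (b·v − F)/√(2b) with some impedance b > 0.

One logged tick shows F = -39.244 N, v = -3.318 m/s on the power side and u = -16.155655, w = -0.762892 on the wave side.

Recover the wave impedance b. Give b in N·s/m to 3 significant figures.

u + w = -16.918547;  u + w = √(2b)·v, so √(2b) = -16.918547/(-3.318) = 5.099020.
b = (√(2b))²/2 = 26.000001/2 = 13.000000.
(Check via u − w = 2F/√(2b): u − w = -15.392763, 2F/√(2b) = -15.392763.)

b = 13 N·s/m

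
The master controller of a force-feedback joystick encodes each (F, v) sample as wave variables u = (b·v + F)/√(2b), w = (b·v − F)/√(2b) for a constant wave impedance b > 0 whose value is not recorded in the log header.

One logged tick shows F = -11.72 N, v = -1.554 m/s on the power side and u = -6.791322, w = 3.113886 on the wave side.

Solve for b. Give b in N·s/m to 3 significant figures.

u + w = -3.677436;  u + w = √(2b)·v, so √(2b) = -3.677436/(-1.554) = 2.366432.
b = (√(2b))²/2 = 5.600002/2 = 2.800001.
(Check via u − w = 2F/√(2b): u − w = -9.905208, 2F/√(2b) = -9.905206.)

b = 2.8 N·s/m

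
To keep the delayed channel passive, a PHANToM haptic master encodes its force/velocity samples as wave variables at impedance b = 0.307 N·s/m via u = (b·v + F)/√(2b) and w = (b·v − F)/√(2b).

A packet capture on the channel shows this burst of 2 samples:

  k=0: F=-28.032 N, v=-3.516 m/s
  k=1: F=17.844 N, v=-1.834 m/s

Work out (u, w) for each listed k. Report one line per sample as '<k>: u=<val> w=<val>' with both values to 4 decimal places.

0: u=-37.1517 w=34.3967
1: u=22.0538 w=-23.4909

k=0: b·v=0.307×(-3.516)=-1.0794; √(2b)=0.7836; u=(-1.0794+(-28.032))/0.7836=-37.1517, w=(-1.0794−(-28.032))/0.7836=34.3967
k=1: b·v=0.307×(-1.834)=-0.5630; √(2b)=0.7836; u=(-0.5630+17.844)/0.7836=22.0538, w=(-0.5630−17.844)/0.7836=-23.4909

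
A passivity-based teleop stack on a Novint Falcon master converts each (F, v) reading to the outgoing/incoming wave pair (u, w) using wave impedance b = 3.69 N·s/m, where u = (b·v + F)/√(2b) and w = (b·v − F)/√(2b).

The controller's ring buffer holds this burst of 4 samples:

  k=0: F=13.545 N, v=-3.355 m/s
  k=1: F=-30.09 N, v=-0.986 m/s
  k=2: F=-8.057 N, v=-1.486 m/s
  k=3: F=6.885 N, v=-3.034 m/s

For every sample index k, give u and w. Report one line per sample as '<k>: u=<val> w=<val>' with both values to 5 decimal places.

0: u=0.42886 w=-9.54311
1: u=-12.41557 w=9.73699
2: u=-4.98427 w=0.94738
3: u=-1.58670 w=-6.65551

k=0: b·v=3.69×(-3.355)=-12.37995; √(2b)=2.71662; u=(-12.37995+13.545)/2.71662=0.42886, w=(-12.37995−13.545)/2.71662=-9.54311
k=1: b·v=3.69×(-0.986)=-3.63834; √(2b)=2.71662; u=(-3.63834+(-30.09))/2.71662=-12.41557, w=(-3.63834−(-30.09))/2.71662=9.73699
k=2: b·v=3.69×(-1.486)=-5.48334; √(2b)=2.71662; u=(-5.48334+(-8.057))/2.71662=-4.98427, w=(-5.48334−(-8.057))/2.71662=0.94738
k=3: b·v=3.69×(-3.034)=-11.19546; √(2b)=2.71662; u=(-11.19546+6.885)/2.71662=-1.58670, w=(-11.19546−6.885)/2.71662=-6.65551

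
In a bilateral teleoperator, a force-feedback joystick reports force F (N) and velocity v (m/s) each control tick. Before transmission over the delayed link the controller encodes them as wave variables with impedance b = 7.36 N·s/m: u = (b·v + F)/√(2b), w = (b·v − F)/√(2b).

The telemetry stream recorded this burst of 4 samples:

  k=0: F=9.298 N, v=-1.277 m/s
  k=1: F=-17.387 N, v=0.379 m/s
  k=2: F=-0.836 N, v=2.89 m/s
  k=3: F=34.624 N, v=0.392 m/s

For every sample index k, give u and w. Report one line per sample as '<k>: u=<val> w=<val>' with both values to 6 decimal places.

k=0: b·v=7.36×(-1.277)=-9.398720; √(2b)=3.836665; u=(-9.398720+9.298)/3.836665=-0.026252, w=(-9.398720−9.298)/3.836665=-4.873170
k=1: b·v=7.36×0.379=2.789440; √(2b)=3.836665; u=(2.789440+(-17.387))/3.836665=-3.804752, w=(2.789440−(-17.387))/3.836665=5.258848
k=2: b·v=7.36×2.89=21.270400; √(2b)=3.836665; u=(21.270400+(-0.836))/3.836665=5.326084, w=(21.270400−(-0.836))/3.836665=5.761879
k=3: b·v=7.36×0.392=2.885120; √(2b)=3.836665; u=(2.885120+34.624)/3.836665=9.776490, w=(2.885120−34.624)/3.836665=-8.272517

0: u=-0.026252 w=-4.873170
1: u=-3.804752 w=5.258848
2: u=5.326084 w=5.761879
3: u=9.776490 w=-8.272517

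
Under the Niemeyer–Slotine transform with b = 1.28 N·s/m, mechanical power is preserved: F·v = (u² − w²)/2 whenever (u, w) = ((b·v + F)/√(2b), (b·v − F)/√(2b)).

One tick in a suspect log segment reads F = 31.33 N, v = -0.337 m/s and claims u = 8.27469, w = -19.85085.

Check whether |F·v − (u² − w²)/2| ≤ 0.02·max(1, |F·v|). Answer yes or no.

F·v = 31.33×(-0.337) = -10.5582 W.
(u² − w²)/2 = (68.4705 − 394.0562)/2 = -162.7929 W.
|Δ| = 152.2347;  2% of max(1, |F·v|) = 0.2112.

no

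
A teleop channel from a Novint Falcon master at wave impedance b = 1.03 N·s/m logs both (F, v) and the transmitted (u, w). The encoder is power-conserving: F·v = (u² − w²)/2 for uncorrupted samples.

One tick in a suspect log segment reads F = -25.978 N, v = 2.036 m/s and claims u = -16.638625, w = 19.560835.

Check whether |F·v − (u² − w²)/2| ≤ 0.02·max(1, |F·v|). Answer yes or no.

yes

F·v = (-25.978)×2.036 = -52.891208 W.
(u² − w²)/2 = (276.843842 − 382.626266)/2 = -52.891212 W.
|Δ| = 0.000004;  2% of max(1, |F·v|) = 1.057824.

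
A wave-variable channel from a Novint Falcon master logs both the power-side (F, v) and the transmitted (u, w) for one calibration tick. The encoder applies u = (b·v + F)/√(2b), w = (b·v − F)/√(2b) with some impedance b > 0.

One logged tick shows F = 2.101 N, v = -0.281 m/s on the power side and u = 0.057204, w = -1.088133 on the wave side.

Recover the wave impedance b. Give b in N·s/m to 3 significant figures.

u + w = -1.030929;  u + w = √(2b)·v, so √(2b) = -1.030929/(-0.281) = 3.668786.
b = (√(2b))²/2 = 13.459994/2 = 6.729997.
(Check via u − w = 2F/√(2b): u − w = 1.145337, 2F/√(2b) = 1.145338.)

b = 6.73 N·s/m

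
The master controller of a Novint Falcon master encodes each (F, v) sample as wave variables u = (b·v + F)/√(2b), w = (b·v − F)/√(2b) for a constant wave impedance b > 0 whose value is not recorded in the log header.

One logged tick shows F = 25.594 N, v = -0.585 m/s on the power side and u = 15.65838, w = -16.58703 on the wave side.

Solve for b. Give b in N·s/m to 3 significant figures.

u + w = -0.9286;  u + w = √(2b)·v, so √(2b) = -0.9286/(-0.585) = 1.5874.
b = (√(2b))²/2 = 2.5200/2 = 1.2600.
(Check via u − w = 2F/√(2b): u − w = 32.2454, 2F/√(2b) = 32.2457.)

b = 1.26 N·s/m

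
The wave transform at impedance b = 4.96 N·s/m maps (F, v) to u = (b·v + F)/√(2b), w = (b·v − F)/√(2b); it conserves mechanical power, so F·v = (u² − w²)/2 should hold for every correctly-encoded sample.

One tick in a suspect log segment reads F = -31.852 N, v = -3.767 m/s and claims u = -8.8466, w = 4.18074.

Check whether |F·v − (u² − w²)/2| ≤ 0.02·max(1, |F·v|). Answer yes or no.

F·v = (-31.852)×(-3.767) = 119.9865 W.
(u² − w²)/2 = (78.2623 − 17.4786)/2 = 30.3919 W.
|Δ| = 89.5946;  2% of max(1, |F·v|) = 2.3997.

no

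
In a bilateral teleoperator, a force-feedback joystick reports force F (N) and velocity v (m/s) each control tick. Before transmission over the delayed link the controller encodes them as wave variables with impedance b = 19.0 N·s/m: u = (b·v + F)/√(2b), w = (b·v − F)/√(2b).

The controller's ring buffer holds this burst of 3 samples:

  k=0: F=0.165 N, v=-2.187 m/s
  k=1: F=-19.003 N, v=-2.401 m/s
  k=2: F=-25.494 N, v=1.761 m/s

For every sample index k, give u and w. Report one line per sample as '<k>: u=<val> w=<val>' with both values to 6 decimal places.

0: u=-6.714020 w=-6.767553
1: u=-10.483073 w=-4.317685
2: u=1.292094 w=9.563439

k=0: b·v=19.0×(-2.187)=-41.553000; √(2b)=6.164414; u=(-41.553000+0.165)/6.164414=-6.714020, w=(-41.553000−0.165)/6.164414=-6.767553
k=1: b·v=19.0×(-2.401)=-45.619000; √(2b)=6.164414; u=(-45.619000+(-19.003))/6.164414=-10.483073, w=(-45.619000−(-19.003))/6.164414=-4.317685
k=2: b·v=19.0×1.761=33.459000; √(2b)=6.164414; u=(33.459000+(-25.494))/6.164414=1.292094, w=(33.459000−(-25.494))/6.164414=9.563439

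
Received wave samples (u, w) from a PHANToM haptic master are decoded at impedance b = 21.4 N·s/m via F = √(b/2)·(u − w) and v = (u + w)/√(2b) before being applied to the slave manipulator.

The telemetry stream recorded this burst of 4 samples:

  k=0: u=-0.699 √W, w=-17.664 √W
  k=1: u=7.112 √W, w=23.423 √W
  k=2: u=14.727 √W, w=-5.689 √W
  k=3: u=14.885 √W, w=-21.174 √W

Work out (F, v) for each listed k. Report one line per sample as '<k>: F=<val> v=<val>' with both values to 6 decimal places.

k=0: u−w=16.965000, u+w=-18.363000; √(b/2)=3.271085, √(2b)=6.542171; F=3.271085×16.965=55.493965, v=-18.363000/6.542171=-2.806866
k=1: u−w=-16.311000, u+w=30.535000; √(b/2)=3.271085, √(2b)=6.542171; F=3.271085×(-16.311)=-53.354675, v=30.535000/6.542171=4.667411
k=2: u−w=20.416000, u+w=9.038000; √(b/2)=3.271085, √(2b)=6.542171; F=3.271085×20.416=66.782480, v=9.038000/6.542171=1.381499
k=3: u−w=36.059000, u+w=-6.289000; √(b/2)=3.271085, √(2b)=6.542171; F=3.271085×36.059=117.952070, v=-6.289000/6.542171=-0.961302

0: F=55.493965 v=-2.806866
1: F=-53.354675 v=4.667411
2: F=66.782480 v=1.381499
3: F=117.952070 v=-0.961302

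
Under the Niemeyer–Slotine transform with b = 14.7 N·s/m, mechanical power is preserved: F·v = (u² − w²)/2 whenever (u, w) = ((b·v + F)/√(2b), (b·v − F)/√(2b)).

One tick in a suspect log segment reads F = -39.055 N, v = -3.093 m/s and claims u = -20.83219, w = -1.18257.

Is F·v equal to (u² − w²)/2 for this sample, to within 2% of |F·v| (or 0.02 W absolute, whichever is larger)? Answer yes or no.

no

F·v = (-39.055)×(-3.093) = 120.79711 W.
(u² − w²)/2 = (433.98014 − 1.39847)/2 = 216.29083 W.
|Δ| = 95.49372;  2% of max(1, |F·v|) = 2.41594.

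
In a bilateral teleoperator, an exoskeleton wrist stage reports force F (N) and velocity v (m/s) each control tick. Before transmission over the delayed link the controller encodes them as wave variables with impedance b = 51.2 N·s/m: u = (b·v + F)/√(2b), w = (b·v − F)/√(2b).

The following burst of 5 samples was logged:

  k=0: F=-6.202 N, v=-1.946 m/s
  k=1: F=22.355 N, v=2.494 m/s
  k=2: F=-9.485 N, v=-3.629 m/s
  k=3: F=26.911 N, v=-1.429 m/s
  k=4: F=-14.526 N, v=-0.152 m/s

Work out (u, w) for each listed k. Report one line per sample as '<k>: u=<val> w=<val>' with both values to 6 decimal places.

k=0: b·v=51.2×(-1.946)=-99.635200; √(2b)=10.119289; u=(-99.635200+(-6.202))/10.119289=-10.458957, w=(-99.635200−(-6.202))/10.119289=-9.233179
k=1: b·v=51.2×2.494=127.692800; √(2b)=10.119289; u=(127.692800+22.355)/10.119289=14.827900, w=(127.692800−22.355)/10.119289=10.409605
k=2: b·v=51.2×(-3.629)=-185.804800; √(2b)=10.119289; u=(-185.804800+(-9.485))/10.119289=-19.298768, w=(-185.804800−(-9.485))/10.119289=-17.424130
k=3: b·v=51.2×(-1.429)=-73.164800; √(2b)=10.119289; u=(-73.164800+26.911)/10.119289=-4.570855, w=(-73.164800−26.911)/10.119289=-9.889608
k=4: b·v=51.2×(-0.152)=-7.782400; √(2b)=10.119289; u=(-7.782400+(-14.526))/10.119289=-2.204542, w=(-7.782400−(-14.526))/10.119289=0.666410

0: u=-10.458957 w=-9.233179
1: u=14.827900 w=10.409605
2: u=-19.298768 w=-17.424130
3: u=-4.570855 w=-9.889608
4: u=-2.204542 w=0.666410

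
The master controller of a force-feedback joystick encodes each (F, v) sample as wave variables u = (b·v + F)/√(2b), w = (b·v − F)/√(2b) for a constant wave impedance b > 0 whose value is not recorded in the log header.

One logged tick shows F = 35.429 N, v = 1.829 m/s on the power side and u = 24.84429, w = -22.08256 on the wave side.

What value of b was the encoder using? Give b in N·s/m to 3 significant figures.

b = 1.14 N·s/m

u + w = 2.76173;  u + w = √(2b)·v, so √(2b) = 2.76173/1.829 = 1.50997.
b = (√(2b))²/2 = 2.28000/2 = 1.14000.
(Check via u − w = 2F/√(2b): u − w = 46.92685, 2F/√(2b) = 46.92685.)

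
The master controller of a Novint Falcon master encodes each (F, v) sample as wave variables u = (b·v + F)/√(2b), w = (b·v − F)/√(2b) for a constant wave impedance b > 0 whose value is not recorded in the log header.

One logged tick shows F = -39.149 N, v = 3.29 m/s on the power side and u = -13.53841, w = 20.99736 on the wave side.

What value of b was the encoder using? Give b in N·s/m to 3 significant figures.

b = 2.57 N·s/m

u + w = 7.4589;  u + w = √(2b)·v, so √(2b) = 7.4589/3.29 = 2.2672.
b = (√(2b))²/2 = 5.1400/2 = 2.5700.
(Check via u − w = 2F/√(2b): u − w = -34.5358, 2F/√(2b) = -34.5357.)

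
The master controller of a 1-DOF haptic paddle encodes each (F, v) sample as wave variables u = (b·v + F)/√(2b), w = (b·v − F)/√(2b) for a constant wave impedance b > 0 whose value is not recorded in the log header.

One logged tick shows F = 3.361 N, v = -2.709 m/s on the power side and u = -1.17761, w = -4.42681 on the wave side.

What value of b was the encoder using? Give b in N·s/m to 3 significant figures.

b = 2.14 N·s/m

u + w = -5.6044;  u + w = √(2b)·v, so √(2b) = -5.6044/(-2.709) = 2.0688.
b = (√(2b))²/2 = 4.2800/2 = 2.1400.
(Check via u − w = 2F/√(2b): u − w = 3.2492, 2F/√(2b) = 3.2492.)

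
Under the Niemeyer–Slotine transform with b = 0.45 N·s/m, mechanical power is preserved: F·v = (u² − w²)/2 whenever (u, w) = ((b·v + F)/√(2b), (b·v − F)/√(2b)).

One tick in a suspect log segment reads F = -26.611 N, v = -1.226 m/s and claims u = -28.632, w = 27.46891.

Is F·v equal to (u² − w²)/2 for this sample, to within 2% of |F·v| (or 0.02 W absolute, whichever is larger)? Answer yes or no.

yes

F·v = (-26.611)×(-1.226) = 32.62509 W.
(u² − w²)/2 = (819.79142 − 754.54102)/2 = 32.62520 W.
|Δ| = 0.00012;  2% of max(1, |F·v|) = 0.65250.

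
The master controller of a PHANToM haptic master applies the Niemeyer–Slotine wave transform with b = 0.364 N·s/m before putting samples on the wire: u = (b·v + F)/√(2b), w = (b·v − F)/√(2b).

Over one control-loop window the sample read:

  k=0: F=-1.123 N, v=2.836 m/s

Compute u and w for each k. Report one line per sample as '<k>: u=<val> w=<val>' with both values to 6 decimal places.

0: u=-0.106297 w=2.526055

k=0: b·v=0.364×2.836=1.032304; √(2b)=0.853229; u=(1.032304+(-1.123))/0.853229=-0.106297, w=(1.032304−(-1.123))/0.853229=2.526055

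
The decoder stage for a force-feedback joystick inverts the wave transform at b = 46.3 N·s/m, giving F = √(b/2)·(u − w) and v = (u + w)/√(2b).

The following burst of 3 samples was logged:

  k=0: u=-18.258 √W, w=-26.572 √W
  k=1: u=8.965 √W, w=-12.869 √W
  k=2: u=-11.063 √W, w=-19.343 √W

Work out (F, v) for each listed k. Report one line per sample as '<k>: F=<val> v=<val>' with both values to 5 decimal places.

0: F=40.00235 v=-4.65868
1: F=105.05308 v=-0.40570
2: F=39.83876 v=-3.15976

k=0: u−w=8.31400, u+w=-44.83000; √(b/2)=4.81144, √(2b)=9.62289; F=4.81144×8.314=40.00235, v=-44.83000/9.62289=-4.65868
k=1: u−w=21.83400, u+w=-3.90400; √(b/2)=4.81144, √(2b)=9.62289; F=4.81144×21.834=105.05308, v=-3.90400/9.62289=-0.40570
k=2: u−w=8.28000, u+w=-30.40600; √(b/2)=4.81144, √(2b)=9.62289; F=4.81144×8.28=39.83876, v=-30.40600/9.62289=-3.15976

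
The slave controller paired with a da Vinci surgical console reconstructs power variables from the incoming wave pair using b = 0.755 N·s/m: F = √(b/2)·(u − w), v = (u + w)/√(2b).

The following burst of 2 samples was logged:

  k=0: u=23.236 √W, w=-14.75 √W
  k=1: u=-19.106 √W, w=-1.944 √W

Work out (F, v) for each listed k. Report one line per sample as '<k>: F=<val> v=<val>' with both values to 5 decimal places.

0: F=23.33899 v=6.90581
1: F=-10.54451 v=-17.13025

k=0: u−w=37.98600, u+w=8.48600; √(b/2)=0.61441, √(2b)=1.22882; F=0.61441×37.986=23.33899, v=8.48600/1.22882=6.90581
k=1: u−w=-17.16200, u+w=-21.05000; √(b/2)=0.61441, √(2b)=1.22882; F=0.61441×(-17.162)=-10.54451, v=-21.05000/1.22882=-17.13025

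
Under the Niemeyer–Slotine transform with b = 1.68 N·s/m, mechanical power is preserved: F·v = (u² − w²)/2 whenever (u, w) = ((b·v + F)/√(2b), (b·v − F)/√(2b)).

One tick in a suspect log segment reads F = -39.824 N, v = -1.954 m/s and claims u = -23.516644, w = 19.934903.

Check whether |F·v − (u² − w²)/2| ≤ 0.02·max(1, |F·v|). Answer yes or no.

F·v = (-39.824)×(-1.954) = 77.816096 W.
(u² − w²)/2 = (553.032545 − 397.400358)/2 = 77.816094 W.
|Δ| = 0.000002;  2% of max(1, |F·v|) = 1.556322.

yes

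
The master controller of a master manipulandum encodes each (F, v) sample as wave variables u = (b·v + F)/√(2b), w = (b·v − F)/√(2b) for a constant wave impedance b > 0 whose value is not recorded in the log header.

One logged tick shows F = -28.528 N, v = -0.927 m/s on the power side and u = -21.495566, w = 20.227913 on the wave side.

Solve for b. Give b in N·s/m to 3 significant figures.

u + w = -1.267653;  u + w = √(2b)·v, so √(2b) = -1.267653/(-0.927) = 1.367479.
b = (√(2b))²/2 = 1.869999/2 = 0.934999.
(Check via u − w = 2F/√(2b): u − w = -41.723479, 2F/√(2b) = -41.723494.)

b = 0.935 N·s/m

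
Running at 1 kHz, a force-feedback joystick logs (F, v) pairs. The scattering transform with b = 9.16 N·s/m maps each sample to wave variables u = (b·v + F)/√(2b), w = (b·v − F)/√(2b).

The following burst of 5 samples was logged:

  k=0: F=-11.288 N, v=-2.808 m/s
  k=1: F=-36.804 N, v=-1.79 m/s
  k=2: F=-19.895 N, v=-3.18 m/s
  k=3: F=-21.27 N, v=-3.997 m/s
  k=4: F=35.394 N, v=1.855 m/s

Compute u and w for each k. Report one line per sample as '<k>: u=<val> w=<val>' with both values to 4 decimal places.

k=0: b·v=9.16×(-2.808)=-25.7213; √(2b)=4.2802; u=(-25.7213+(-11.288))/4.2802=-8.6467, w=(-25.7213−(-11.288))/4.2802=-3.3721
k=1: b·v=9.16×(-1.79)=-16.3964; √(2b)=4.2802; u=(-16.3964+(-36.804))/4.2802=-12.4295, w=(-16.3964−(-36.804))/4.2802=4.7679
k=2: b·v=9.16×(-3.18)=-29.1288; √(2b)=4.2802; u=(-29.1288+(-19.895))/4.2802=-11.4537, w=(-29.1288−(-19.895))/4.2802=-2.1573
k=3: b·v=9.16×(-3.997)=-36.6125; √(2b)=4.2802; u=(-36.6125+(-21.27))/4.2802=-13.5234, w=(-36.6125−(-21.27))/4.2802=-3.5845
k=4: b·v=9.16×1.855=16.9918; √(2b)=4.2802; u=(16.9918+35.394)/4.2802=12.2391, w=(16.9918−35.394)/4.2802=-4.2994

0: u=-8.6467 w=-3.3721
1: u=-12.4295 w=4.7679
2: u=-11.4537 w=-2.1573
3: u=-13.5234 w=-3.5845
4: u=12.2391 w=-4.2994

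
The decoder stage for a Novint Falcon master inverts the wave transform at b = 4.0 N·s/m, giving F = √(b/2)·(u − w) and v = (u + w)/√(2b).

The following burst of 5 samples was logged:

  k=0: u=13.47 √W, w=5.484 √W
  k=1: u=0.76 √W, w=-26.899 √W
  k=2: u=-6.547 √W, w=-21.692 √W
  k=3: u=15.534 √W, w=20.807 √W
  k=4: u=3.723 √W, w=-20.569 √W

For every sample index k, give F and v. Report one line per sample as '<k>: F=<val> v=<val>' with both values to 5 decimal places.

0: F=11.29391 v=6.70125
1: F=39.11573 v=-9.24153
2: F=21.41826 v=-9.98399
3: F=-7.45715 v=12.84848
4: F=34.35408 v=-5.95596

k=0: u−w=7.98600, u+w=18.95400; √(b/2)=1.41421, √(2b)=2.82843; F=1.41421×7.986=11.29391, v=18.95400/2.82843=6.70125
k=1: u−w=27.65900, u+w=-26.13900; √(b/2)=1.41421, √(2b)=2.82843; F=1.41421×27.659=39.11573, v=-26.13900/2.82843=-9.24153
k=2: u−w=15.14500, u+w=-28.23900; √(b/2)=1.41421, √(2b)=2.82843; F=1.41421×15.145=21.41826, v=-28.23900/2.82843=-9.98399
k=3: u−w=-5.27300, u+w=36.34100; √(b/2)=1.41421, √(2b)=2.82843; F=1.41421×(-5.273)=-7.45715, v=36.34100/2.82843=12.84848
k=4: u−w=24.29200, u+w=-16.84600; √(b/2)=1.41421, √(2b)=2.82843; F=1.41421×24.292=34.35408, v=-16.84600/2.82843=-5.95596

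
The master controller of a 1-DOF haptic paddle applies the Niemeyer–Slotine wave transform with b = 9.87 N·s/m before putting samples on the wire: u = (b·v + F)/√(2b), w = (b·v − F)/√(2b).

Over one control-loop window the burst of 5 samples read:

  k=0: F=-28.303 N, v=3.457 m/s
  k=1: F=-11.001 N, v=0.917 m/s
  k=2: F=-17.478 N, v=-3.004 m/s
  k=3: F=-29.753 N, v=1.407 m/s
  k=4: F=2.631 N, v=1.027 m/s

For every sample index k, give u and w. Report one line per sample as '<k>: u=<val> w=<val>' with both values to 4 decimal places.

k=0: b·v=9.87×3.457=34.1206; √(2b)=4.4430; u=(34.1206+(-28.303))/4.4430=1.3094, w=(34.1206−(-28.303))/4.4430=14.0500
k=1: b·v=9.87×0.917=9.0508; √(2b)=4.4430; u=(9.0508+(-11.001))/4.4430=-0.4389, w=(9.0508−(-11.001))/4.4430=4.5131
k=2: b·v=9.87×(-3.004)=-29.6495; √(2b)=4.4430; u=(-29.6495+(-17.478))/4.4430=-10.6072, w=(-29.6495−(-17.478))/4.4430=-2.7395
k=3: b·v=9.87×1.407=13.8871; √(2b)=4.4430; u=(13.8871+(-29.753))/4.4430=-3.5710, w=(13.8871−(-29.753))/4.4430=9.8223
k=4: b·v=9.87×1.027=10.1365; √(2b)=4.4430; u=(10.1365+2.631)/4.4430=2.8736, w=(10.1365−2.631)/4.4430=1.6893

0: u=1.3094 w=14.0500
1: u=-0.4389 w=4.5131
2: u=-10.6072 w=-2.7395
3: u=-3.5710 w=9.8223
4: u=2.8736 w=1.6893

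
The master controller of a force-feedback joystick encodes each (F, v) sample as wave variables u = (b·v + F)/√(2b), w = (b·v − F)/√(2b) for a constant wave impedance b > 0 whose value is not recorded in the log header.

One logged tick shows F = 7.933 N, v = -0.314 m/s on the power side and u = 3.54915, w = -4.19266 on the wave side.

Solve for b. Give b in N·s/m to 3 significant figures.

b = 2.1 N·s/m

u + w = -0.6435;  u + w = √(2b)·v, so √(2b) = -0.6435/(-0.314) = 2.0494.
b = (√(2b))²/2 = 4.2000/2 = 2.1000.
(Check via u − w = 2F/√(2b): u − w = 7.7418, 2F/√(2b) = 7.7418.)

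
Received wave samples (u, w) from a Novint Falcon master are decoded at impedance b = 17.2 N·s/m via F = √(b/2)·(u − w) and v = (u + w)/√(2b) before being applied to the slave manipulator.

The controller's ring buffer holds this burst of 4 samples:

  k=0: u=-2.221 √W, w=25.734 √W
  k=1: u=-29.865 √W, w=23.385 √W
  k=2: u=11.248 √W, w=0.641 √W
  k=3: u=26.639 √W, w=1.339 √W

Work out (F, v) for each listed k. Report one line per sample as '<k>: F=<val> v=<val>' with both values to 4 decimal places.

0: F=-81.9802 v=4.0089
1: F=-156.1597 v=-1.1048
2: F=31.1058 v=2.0271
3: F=74.1942 v=4.7702

k=0: u−w=-27.9550, u+w=23.5130; √(b/2)=2.9326, √(2b)=5.8652; F=2.9326×(-27.955)=-81.9802, v=23.5130/5.8652=4.0089
k=1: u−w=-53.2500, u+w=-6.4800; √(b/2)=2.9326, √(2b)=5.8652; F=2.9326×(-53.25)=-156.1597, v=-6.4800/5.8652=-1.1048
k=2: u−w=10.6070, u+w=11.8890; √(b/2)=2.9326, √(2b)=5.8652; F=2.9326×10.607=31.1058, v=11.8890/5.8652=2.0271
k=3: u−w=25.3000, u+w=27.9780; √(b/2)=2.9326, √(2b)=5.8652; F=2.9326×25.3=74.1942, v=27.9780/5.8652=4.7702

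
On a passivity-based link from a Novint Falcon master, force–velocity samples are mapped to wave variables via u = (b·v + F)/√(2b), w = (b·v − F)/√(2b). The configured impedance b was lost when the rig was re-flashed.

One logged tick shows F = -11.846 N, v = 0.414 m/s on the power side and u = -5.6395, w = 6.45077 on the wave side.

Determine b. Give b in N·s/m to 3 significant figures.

b = 1.92 N·s/m

u + w = 0.81127;  u + w = √(2b)·v, so √(2b) = 0.81127/0.414 = 1.95959.
b = (√(2b))²/2 = 3.83999/2 = 1.92000.
(Check via u − w = 2F/√(2b): u − w = -12.09027, 2F/√(2b) = -12.09029.)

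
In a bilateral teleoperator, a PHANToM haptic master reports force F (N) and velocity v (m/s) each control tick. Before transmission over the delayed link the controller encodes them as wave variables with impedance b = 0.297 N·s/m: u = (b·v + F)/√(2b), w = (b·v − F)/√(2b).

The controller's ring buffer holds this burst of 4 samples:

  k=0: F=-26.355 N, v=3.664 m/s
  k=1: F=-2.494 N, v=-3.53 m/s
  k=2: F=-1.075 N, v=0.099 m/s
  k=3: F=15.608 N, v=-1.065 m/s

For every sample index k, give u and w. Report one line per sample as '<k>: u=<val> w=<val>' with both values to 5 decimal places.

0: u=-32.78362 w=35.60751
1: u=-4.59627 w=1.87565
2: u=-1.35666 w=1.43296
3: u=19.84095 w=-20.66176

k=0: b·v=0.297×3.664=1.08821; √(2b)=0.77071; u=(1.08821+(-26.355))/0.77071=-32.78362, w=(1.08821−(-26.355))/0.77071=35.60751
k=1: b·v=0.297×(-3.53)=-1.04841; √(2b)=0.77071; u=(-1.04841+(-2.494))/0.77071=-4.59627, w=(-1.04841−(-2.494))/0.77071=1.87565
k=2: b·v=0.297×0.099=0.02940; √(2b)=0.77071; u=(0.02940+(-1.075))/0.77071=-1.35666, w=(0.02940−(-1.075))/0.77071=1.43296
k=3: b·v=0.297×(-1.065)=-0.31630; √(2b)=0.77071; u=(-0.31630+15.608)/0.77071=19.84095, w=(-0.31630−15.608)/0.77071=-20.66176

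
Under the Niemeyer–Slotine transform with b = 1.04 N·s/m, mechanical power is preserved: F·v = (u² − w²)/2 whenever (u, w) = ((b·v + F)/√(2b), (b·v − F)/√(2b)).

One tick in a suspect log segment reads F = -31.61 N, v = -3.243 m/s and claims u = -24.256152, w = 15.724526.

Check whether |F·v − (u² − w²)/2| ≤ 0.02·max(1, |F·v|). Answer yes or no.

no

F·v = (-31.61)×(-3.243) = 102.511230 W.
(u² − w²)/2 = (588.360910 − 247.260718)/2 = 170.550096 W.
|Δ| = 68.038866;  2% of max(1, |F·v|) = 2.050225.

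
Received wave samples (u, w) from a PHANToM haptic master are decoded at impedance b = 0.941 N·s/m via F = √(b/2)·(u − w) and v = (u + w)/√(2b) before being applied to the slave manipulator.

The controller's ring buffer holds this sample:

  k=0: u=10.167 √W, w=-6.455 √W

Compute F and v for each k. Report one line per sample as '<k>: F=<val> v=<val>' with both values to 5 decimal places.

0: F=11.40153 v=2.70582

k=0: u−w=16.62200, u+w=3.71200; √(b/2)=0.68593, √(2b)=1.37186; F=0.68593×16.622=11.40153, v=3.71200/1.37186=2.70582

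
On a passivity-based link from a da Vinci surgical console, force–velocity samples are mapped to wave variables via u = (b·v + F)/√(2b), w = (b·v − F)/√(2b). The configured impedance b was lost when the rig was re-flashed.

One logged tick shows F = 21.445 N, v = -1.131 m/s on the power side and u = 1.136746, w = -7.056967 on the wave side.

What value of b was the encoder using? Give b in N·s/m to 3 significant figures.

u + w = -5.920221;  u + w = √(2b)·v, so √(2b) = -5.920221/(-1.131) = 5.234501.
b = (√(2b))²/2 = 27.400004/2 = 13.700002.
(Check via u − w = 2F/√(2b): u − w = 8.193713, 2F/√(2b) = 8.193713.)

b = 13.7 N·s/m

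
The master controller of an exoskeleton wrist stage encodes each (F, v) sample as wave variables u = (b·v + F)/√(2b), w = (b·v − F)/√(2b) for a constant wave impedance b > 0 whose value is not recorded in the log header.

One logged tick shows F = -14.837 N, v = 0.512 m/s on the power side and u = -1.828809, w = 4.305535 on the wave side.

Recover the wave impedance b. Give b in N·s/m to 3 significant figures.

b = 11.7 N·s/m

u + w = 2.476726;  u + w = √(2b)·v, so √(2b) = 2.476726/0.512 = 4.837355.
b = (√(2b))²/2 = 23.400008/2 = 11.700004.
(Check via u − w = 2F/√(2b): u − w = -6.134344, 2F/√(2b) = -6.134343.)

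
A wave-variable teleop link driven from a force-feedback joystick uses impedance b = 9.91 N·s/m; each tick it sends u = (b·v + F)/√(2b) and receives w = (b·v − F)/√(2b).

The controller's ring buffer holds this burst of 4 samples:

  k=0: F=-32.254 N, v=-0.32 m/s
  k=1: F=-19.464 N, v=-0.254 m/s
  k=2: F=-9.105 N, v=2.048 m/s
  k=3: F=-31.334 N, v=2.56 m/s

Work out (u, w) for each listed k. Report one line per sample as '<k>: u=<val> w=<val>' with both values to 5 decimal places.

0: u=-7.95720 w=6.53257
1: u=-4.93740 w=3.80660
2: u=2.51365 w=6.60398
3: u=-1.33972 w=12.73676

k=0: b·v=9.91×(-0.32)=-3.17120; √(2b)=4.45197; u=(-3.17120+(-32.254))/4.45197=-7.95720, w=(-3.17120−(-32.254))/4.45197=6.53257
k=1: b·v=9.91×(-0.254)=-2.51714; √(2b)=4.45197; u=(-2.51714+(-19.464))/4.45197=-4.93740, w=(-2.51714−(-19.464))/4.45197=3.80660
k=2: b·v=9.91×2.048=20.29568; √(2b)=4.45197; u=(20.29568+(-9.105))/4.45197=2.51365, w=(20.29568−(-9.105))/4.45197=6.60398
k=3: b·v=9.91×2.56=25.36960; √(2b)=4.45197; u=(25.36960+(-31.334))/4.45197=-1.33972, w=(25.36960−(-31.334))/4.45197=12.73676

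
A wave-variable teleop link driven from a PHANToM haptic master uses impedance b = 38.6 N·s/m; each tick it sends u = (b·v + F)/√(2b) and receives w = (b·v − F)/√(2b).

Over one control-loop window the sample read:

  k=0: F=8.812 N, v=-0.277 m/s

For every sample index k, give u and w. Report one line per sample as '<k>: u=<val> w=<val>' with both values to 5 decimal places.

0: u=-0.21399 w=-2.21983

k=0: b·v=38.6×(-0.277)=-10.69220; √(2b)=8.78635; u=(-10.69220+8.812)/8.78635=-0.21399, w=(-10.69220−8.812)/8.78635=-2.21983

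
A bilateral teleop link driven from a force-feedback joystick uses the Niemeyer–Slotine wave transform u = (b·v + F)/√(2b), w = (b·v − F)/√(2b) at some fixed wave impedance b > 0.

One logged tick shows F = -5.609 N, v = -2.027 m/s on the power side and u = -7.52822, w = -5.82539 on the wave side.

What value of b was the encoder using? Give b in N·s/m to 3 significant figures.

b = 21.7 N·s/m

u + w = -13.3536;  u + w = √(2b)·v, so √(2b) = -13.3536/(-2.027) = 6.5879.
b = (√(2b))²/2 = 43.4000/2 = 21.7000.
(Check via u − w = 2F/√(2b): u − w = -1.7028, 2F/√(2b) = -1.7028.)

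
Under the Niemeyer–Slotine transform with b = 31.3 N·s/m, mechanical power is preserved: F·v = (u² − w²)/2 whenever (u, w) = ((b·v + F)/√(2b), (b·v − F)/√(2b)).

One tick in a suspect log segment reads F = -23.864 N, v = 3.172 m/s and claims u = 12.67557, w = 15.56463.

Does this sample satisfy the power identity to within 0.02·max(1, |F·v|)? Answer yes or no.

F·v = (-23.864)×3.172 = -75.69661 W.
(u² − w²)/2 = (160.67007 − 242.25771)/2 = -40.79382 W.
|Δ| = 34.90279;  2% of max(1, |F·v|) = 1.51393.

no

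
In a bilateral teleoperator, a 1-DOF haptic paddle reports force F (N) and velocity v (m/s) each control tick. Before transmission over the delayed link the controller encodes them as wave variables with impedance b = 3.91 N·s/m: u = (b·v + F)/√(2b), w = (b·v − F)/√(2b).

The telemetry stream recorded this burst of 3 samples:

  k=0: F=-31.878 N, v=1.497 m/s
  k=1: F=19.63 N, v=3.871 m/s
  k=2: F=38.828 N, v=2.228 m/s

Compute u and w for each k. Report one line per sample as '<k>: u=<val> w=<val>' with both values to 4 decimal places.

k=0: b·v=3.91×1.497=5.8533; √(2b)=2.7964; u=(5.8533+(-31.878))/2.7964=-9.3064, w=(5.8533−(-31.878))/2.7964=13.4927
k=1: b·v=3.91×3.871=15.1356; √(2b)=2.7964; u=(15.1356+19.63)/2.7964=12.4322, w=(15.1356−19.63)/2.7964=-1.6072
k=2: b·v=3.91×2.228=8.7115; √(2b)=2.7964; u=(8.7115+38.828)/2.7964=17.0001, w=(8.7115−38.828)/2.7964=-10.7696

0: u=-9.3064 w=13.4927
1: u=12.4322 w=-1.6072
2: u=17.0001 w=-10.7696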